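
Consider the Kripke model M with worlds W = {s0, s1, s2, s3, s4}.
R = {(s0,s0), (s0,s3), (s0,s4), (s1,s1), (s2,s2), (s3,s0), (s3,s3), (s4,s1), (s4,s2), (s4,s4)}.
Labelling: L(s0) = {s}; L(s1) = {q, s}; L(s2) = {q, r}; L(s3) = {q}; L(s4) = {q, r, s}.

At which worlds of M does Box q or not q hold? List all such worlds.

s0, s1, s2, s4

Let φ = Box q or not q. Evaluate φ at each world:
  s0 (successors {s0, s3, s4}): φ is true.
  s1 (successors {s1}): φ is true.
  s2 (successors {s2}): φ is true.
  s3 (successors {s0, s3}): φ is false.
  s4 (successors {s1, s2, s4}): φ is true.
For instance, at s1:
  At s1: Box q is true, not q is false, so Box q or not q is true.
    At s1: Box q requires q at every successor {s1}.
      At s1: q is true.
    So Box q is true at s1.
Satisfying worlds: {s0, s1, s2, s4}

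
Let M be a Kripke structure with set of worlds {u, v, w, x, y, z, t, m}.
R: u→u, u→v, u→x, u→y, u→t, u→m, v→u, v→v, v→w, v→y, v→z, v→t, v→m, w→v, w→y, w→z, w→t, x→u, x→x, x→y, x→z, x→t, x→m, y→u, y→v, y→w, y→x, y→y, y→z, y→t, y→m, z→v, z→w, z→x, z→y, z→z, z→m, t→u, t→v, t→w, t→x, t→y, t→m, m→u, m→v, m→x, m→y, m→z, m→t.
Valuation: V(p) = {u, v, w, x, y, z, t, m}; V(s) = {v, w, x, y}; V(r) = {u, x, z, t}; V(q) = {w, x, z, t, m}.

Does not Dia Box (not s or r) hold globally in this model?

Yes

Let φ = not Dia Box (not s or r). Evaluate φ at each world:
  u (successors {u, v, x, y, t, m}): φ is true.
  v (successors {u, v, w, y, z, t, m}): φ is true.
  w (successors {v, y, z, t}): φ is true.
  x (successors {u, x, y, z, t, m}): φ is true.
  y (successors {u, v, w, x, y, z, t, m}): φ is true.
  z (successors {v, w, x, y, z, m}): φ is true.
  t (successors {u, v, w, x, y, m}): φ is true.
  m (successors {u, v, x, y, z, t}): φ is true.
For instance, at t:
  At t: Dia Box (not s or r) is false, so not Dia Box (not s or r) is true.
    At t: Dia Box (not s or r) requires Box (not s or r) at some successor in {u, v, w, x, y, m}.
      At u: Box (not s or r) is false.
      At v: Box (not s or r) is false.
      At w: Box (not s or r) is false.
      At x: Box (not s or r) is false.
      At y: Box (not s or r) is false.
      At m: Box (not s or r) is false.
    So Dia Box (not s or r) is false at t.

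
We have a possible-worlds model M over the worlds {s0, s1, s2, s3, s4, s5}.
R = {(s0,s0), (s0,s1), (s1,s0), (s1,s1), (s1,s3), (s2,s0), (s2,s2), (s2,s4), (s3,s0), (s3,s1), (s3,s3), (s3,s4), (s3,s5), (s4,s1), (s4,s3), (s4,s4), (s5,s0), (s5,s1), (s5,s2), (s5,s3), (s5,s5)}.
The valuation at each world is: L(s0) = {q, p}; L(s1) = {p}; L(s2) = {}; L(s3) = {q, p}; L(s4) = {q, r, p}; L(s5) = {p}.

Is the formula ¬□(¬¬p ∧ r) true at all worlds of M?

Yes

Recall that □ψ holds at a world iff ψ holds at every accessible world, and ◇ψ holds iff ψ holds at some accessible world.
Let φ = ¬□(¬¬p ∧ r). Evaluate φ at each world:
  s0 (successors {s0, s1}): φ is true.
  s1 (successors {s0, s1, s3}): φ is true.
  s2 (successors {s0, s2, s4}): φ is true.
  s3 (successors {s0, s1, s3, s4, s5}): φ is true.
  s4 (successors {s1, s3, s4}): φ is true.
  s5 (successors {s0, s1, s2, s3, s5}): φ is true.
For instance, at s1:
  At s1: □(¬¬p ∧ r) is false, so ¬□(¬¬p ∧ r) is true.
    At s1: □(¬¬p ∧ r) requires ¬¬p ∧ r at every successor {s0, s1, s3}.
      ¬¬p ∧ r fails at s0, so □(¬¬p ∧ r) is false at s1.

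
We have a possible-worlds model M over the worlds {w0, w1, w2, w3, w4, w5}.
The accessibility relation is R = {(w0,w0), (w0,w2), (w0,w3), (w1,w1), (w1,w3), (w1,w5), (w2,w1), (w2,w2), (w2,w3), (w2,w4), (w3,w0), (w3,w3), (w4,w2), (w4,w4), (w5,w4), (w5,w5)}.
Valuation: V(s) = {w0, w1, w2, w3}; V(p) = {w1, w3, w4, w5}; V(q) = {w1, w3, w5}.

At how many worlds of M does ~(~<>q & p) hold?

5

Let φ = ~(~<>q & p). Evaluate φ at each world:
  w0 (successors {w0, w2, w3}): φ is true.
  w1 (successors {w1, w3, w5}): φ is true.
  w2 (successors {w1, w2, w3, w4}): φ is true.
  w3 (successors {w0, w3}): φ is true.
  w4 (successors {w2, w4}): φ is false.
  w5 (successors {w4, w5}): φ is true.
For instance, at w0:
  At w0: ~<>q & p is false, so ~(~<>q & p) is true.
    At w0: ~<>q is false, p is false, so ~<>q & p is false.
      At w0: <>q is true, so ~<>q is false.
Satisfying worlds: {w0, w1, w2, w3, w5}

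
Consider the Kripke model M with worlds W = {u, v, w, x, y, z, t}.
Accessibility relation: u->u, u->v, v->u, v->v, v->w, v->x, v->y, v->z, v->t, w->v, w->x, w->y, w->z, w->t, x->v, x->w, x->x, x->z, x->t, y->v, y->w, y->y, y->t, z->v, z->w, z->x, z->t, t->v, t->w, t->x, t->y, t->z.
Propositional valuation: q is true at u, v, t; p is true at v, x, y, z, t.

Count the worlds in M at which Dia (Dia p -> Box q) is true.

2

Let φ = Dia (Dia p -> Box q). Evaluate φ at each world:
  u (successors {u, v}): φ is true.
  v (successors {u, v, w, x, y, z, t}): φ is true.
  w (successors {v, x, y, z, t}): φ is false.
  x (successors {v, w, x, z, t}): φ is false.
  y (successors {v, w, y, t}): φ is false.
  z (successors {v, w, x, t}): φ is false.
  t (successors {v, w, x, y, z}): φ is false.
For instance, at u:
  At u: Dia (Dia p -> Box q) requires Dia p -> Box q at some successor in {u, v}.
    Dia p -> Box q holds at u, so Dia (Dia p -> Box q) is true at u.
      At u: Dia p is true, Box q is true, so Dia p -> Box q is true.
Satisfying worlds: {u, v}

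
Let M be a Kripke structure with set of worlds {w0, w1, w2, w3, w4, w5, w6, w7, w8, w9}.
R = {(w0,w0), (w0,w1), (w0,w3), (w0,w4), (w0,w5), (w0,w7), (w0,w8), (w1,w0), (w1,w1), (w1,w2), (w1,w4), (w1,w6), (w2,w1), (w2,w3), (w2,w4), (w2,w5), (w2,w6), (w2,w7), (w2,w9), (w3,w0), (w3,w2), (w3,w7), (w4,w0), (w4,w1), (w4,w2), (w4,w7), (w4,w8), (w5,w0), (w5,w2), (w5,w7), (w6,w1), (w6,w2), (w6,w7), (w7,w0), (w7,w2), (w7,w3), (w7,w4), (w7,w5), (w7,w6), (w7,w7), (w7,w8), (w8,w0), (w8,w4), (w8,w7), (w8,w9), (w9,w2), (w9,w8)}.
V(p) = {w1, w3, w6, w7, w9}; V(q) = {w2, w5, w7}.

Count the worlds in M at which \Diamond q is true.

10

Let φ = \Diamond q. Evaluate φ at each world:
  w0 (successors {w0, w1, w3, w4, w5, w7, w8}): φ is true.
  w1 (successors {w0, w1, w2, w4, w6}): φ is true.
  w2 (successors {w1, w3, w4, w5, w6, w7, w9}): φ is true.
  w3 (successors {w0, w2, w7}): φ is true.
  w4 (successors {w0, w1, w2, w7, w8}): φ is true.
  w5 (successors {w0, w2, w7}): φ is true.
  w6 (successors {w1, w2, w7}): φ is true.
  w7 (successors {w0, w2, w3, w4, w5, w6, w7, w8}): φ is true.
  w8 (successors {w0, w4, w7, w9}): φ is true.
  w9 (successors {w2, w8}): φ is true.
For instance, at w1:
  At w1: \Diamond q requires q at some successor in {w0, w1, w2, w4, w6}.
    q holds at w2, so \Diamond q is true at w1.
Satisfying worlds: {w0, w1, w2, w3, w4, w5, w6, w7, w8, w9}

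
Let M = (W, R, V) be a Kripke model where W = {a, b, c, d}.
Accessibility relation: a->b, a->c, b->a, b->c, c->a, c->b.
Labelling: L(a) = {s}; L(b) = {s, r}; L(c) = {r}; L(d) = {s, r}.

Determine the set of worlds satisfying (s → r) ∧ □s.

c, d

Recall that □ψ holds at a world iff ψ holds at every accessible world, and ◇ψ holds iff ψ holds at some accessible world.
Let φ = (s → r) ∧ □s. Evaluate φ at each world:
  a (successors {b, c}): φ is false.
  b (successors {a, c}): φ is false.
  c (successors {a, b}): φ is true.
  d (successors ∅): φ is true.
For instance, at a:
  At a: s → r is false, □s is false, so (s → r) ∧ □s is false.
    At a: □s requires s at every successor {b, c}.
      s fails at c, so □s is false at a.
Satisfying worlds: {c, d}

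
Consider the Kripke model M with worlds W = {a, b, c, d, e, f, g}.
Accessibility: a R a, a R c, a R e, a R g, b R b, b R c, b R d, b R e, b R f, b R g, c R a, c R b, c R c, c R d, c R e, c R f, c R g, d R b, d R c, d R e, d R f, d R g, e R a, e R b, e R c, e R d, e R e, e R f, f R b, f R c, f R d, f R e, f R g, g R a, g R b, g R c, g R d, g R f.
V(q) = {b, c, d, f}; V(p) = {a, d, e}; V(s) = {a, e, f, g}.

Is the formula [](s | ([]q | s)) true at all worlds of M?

Let φ = [](s | ([]q | s)). Evaluate φ at each world:
  a (successors {a, c, e, g}): φ is false.
  b (successors {b, c, d, e, f, g}): φ is false.
  c (successors {a, b, c, d, e, f, g}): φ is false.
  d (successors {b, c, e, f, g}): φ is false.
  e (successors {a, b, c, d, e, f}): φ is false.
  f (successors {b, c, d, e, g}): φ is false.
  g (successors {a, b, c, d, f}): φ is false.
Detail at a (counterexample):
  At a: [](s | ([]q | s)) requires s | ([]q | s) at every successor {a, c, e, g}.
    s | ([]q | s) fails at c, so [](s | ([]q | s)) is false at a.
      At c: s is false, []q | s is false, so s | ([]q | s) is false.

No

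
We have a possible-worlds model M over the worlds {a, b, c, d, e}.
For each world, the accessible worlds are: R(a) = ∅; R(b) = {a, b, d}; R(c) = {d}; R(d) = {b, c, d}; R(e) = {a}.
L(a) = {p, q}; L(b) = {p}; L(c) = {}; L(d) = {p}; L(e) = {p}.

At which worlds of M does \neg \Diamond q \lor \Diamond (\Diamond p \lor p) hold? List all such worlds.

Let φ = \neg \Diamond q \lor \Diamond (\Diamond p \lor p). Evaluate φ at each world:
  a (successors ∅): φ is true.
  b (successors {a, b, d}): φ is true.
  c (successors {d}): φ is true.
  d (successors {b, c, d}): φ is true.
  e (successors {a}): φ is true.
For instance, at b:
  At b: \neg \Diamond q is false, \Diamond (\Diamond p \lor p) is true, so \neg \Diamond q \lor \Diamond (\Diamond p \lor p) is true.
    At b: \Diamond q is true, so \neg \Diamond q is false.
      At b: \Diamond q requires q at some successor in {a, b, d}.
        q holds at a, so \Diamond q is true at b.
    At b: \Diamond (\Diamond p \lor p) requires \Diamond p \lor p at some successor in {a, b, d}.
      \Diamond p \lor p holds at a, so \Diamond (\Diamond p \lor p) is true at b.
Satisfying worlds: {a, b, c, d, e}

a, b, c, d, e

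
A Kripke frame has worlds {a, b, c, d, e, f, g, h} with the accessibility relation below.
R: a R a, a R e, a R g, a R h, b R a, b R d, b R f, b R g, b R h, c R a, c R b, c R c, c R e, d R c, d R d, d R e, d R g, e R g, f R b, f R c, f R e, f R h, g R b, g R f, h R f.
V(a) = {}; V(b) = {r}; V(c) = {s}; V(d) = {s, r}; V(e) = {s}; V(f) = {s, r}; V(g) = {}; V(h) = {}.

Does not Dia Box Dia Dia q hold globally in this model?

Yes

Let φ = not Dia Box Dia Dia q. Evaluate φ at each world:
  a (successors {a, e, g, h}): φ is true.
  b (successors {a, d, f, g, h}): φ is true.
  c (successors {a, b, c, e}): φ is true.
  d (successors {c, d, e, g}): φ is true.
  e (successors {g}): φ is true.
  f (successors {b, c, e, h}): φ is true.
  g (successors {b, f}): φ is true.
  h (successors {f}): φ is true.
For instance, at g:
  At g: Dia Box Dia Dia q is false, so not Dia Box Dia Dia q is true.
    At g: Dia Box Dia Dia q requires Box Dia Dia q at some successor in {b, f}.
      At b: Box Dia Dia q is false.
      At f: Box Dia Dia q is false.
    So Dia Box Dia Dia q is false at g.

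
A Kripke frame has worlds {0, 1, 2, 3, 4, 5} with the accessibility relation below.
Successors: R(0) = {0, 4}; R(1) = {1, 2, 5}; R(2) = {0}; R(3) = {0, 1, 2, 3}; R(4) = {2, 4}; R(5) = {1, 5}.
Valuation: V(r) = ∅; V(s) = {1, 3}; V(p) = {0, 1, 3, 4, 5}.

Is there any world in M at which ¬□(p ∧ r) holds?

Let φ = ¬□(p ∧ r). Evaluate φ at each world:
  0 (successors {0, 4}): φ is true.
  1 (successors {1, 2, 5}): φ is true.
  2 (successors {0}): φ is true.
  3 (successors {0, 1, 2, 3}): φ is true.
  4 (successors {2, 4}): φ is true.
  5 (successors {1, 5}): φ is true.
Detail at 0 (witness):
  At 0: □(p ∧ r) is false, so ¬□(p ∧ r) is true.
    At 0: □(p ∧ r) requires p ∧ r at every successor {0, 4}.
      p ∧ r fails at 0, so □(p ∧ r) is false at 0.

Yes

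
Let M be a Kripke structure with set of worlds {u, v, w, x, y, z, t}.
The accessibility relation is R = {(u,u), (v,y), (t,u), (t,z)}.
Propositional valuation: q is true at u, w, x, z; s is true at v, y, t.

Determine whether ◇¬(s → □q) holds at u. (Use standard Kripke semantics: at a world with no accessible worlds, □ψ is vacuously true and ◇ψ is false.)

No

Recall that □ψ holds at a world iff ψ holds at every accessible world, and ◇ψ holds iff ψ holds at some accessible world.
At u: ◇¬(s → □q) requires ¬(s → □q) at some successor in {u}.
  At u: ¬(s → □q) is false.
So ◇¬(s → □q) is false at u.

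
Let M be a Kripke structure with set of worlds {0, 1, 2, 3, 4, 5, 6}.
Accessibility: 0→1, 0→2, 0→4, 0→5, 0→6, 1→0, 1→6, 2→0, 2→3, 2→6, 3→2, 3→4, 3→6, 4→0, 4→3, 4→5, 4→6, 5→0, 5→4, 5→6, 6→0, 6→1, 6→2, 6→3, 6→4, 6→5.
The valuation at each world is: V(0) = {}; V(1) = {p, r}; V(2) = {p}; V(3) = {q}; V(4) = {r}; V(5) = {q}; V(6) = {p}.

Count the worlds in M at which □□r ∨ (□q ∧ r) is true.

Let φ = □□r ∨ (□q ∧ r). Evaluate φ at each world:
  0 (successors {1, 2, 4, 5, 6}): φ is false.
  1 (successors {0, 6}): φ is false.
  2 (successors {0, 3, 6}): φ is false.
  3 (successors {2, 4, 6}): φ is false.
  4 (successors {0, 3, 5, 6}): φ is false.
  5 (successors {0, 4, 6}): φ is false.
  6 (successors {0, 1, 2, 3, 4, 5}): φ is false.
For instance, at 0:
  At 0: □□r is false, □q ∧ r is false, so □□r ∨ (□q ∧ r) is false.
    At 0: □□r requires □r at every successor {1, 2, 4, 5, 6}.
      □r fails at 1, so □□r is false at 0.
    At 0: □q is false, r is false, so □q ∧ r is false.
      At 0: □q requires q at every successor {1, 2, 4, 5, 6}.
        q fails at 1, so □q is false at 0.
Satisfying worlds: none.

0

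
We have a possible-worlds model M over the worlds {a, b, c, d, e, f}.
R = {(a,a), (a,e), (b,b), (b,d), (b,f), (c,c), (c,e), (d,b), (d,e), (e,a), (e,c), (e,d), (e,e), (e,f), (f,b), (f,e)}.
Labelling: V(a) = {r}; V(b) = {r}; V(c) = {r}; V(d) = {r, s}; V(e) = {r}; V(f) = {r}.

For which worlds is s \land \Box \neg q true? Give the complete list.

Let φ = s \land \Box \neg q. Evaluate φ at each world:
  a (successors {a, e}): φ is false.
  b (successors {b, d, f}): φ is false.
  c (successors {c, e}): φ is false.
  d (successors {b, e}): φ is true.
  e (successors {a, c, d, e, f}): φ is false.
  f (successors {b, e}): φ is false.
For instance, at a:
  At a: s is false, \Box \neg q is true, so s \land \Box \neg q is false.
    At a: \Box \neg q requires \neg q at every successor {a, e}.
      At a: \neg q is true.
      At e: \neg q is true.
    So \Box \neg q is true at a.
Satisfying worlds: {d}

d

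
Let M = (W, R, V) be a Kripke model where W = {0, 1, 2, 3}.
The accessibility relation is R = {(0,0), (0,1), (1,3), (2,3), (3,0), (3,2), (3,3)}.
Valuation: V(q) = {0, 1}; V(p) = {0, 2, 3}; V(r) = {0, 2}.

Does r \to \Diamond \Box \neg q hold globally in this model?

No

Let φ = r \to \Diamond \Box \neg q. Evaluate φ at each world:
  0 (successors {0, 1}): φ is true.
  1 (successors {3}): φ is true.
  2 (successors {3}): φ is false.
  3 (successors {0, 2, 3}): φ is true.
Detail at 2 (counterexample):
  At 2: r is true, \Diamond \Box \neg q is false, so r \to \Diamond \Box \neg q is false.
    At 2: \Diamond \Box \neg q requires \Box \neg q at some successor in {3}.
      At 3: \Box \neg q is false.
    So \Diamond \Box \neg q is false at 2.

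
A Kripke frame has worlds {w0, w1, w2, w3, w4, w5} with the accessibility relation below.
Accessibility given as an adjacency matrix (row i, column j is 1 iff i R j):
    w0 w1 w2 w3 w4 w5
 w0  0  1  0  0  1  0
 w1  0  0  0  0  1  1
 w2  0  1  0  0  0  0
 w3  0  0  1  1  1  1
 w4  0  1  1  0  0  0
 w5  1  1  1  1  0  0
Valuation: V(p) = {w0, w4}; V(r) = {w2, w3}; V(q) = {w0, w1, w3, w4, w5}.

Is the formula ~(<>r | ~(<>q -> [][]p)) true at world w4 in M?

At w4: <>r | ~(<>q -> [][]p) is true, so ~(<>r | ~(<>q -> [][]p)) is false.
  At w4: <>r is true, ~(<>q -> [][]p) is true, so <>r | ~(<>q -> [][]p) is true.
    At w4: <>r requires r at some successor in {w1, w2}.
      r holds at w2, so <>r is true at w4.
    At w4: <>q -> [][]p is false, so ~(<>q -> [][]p) is true.
      At w4: <>q is true, [][]p is false, so <>q -> [][]p is false.

No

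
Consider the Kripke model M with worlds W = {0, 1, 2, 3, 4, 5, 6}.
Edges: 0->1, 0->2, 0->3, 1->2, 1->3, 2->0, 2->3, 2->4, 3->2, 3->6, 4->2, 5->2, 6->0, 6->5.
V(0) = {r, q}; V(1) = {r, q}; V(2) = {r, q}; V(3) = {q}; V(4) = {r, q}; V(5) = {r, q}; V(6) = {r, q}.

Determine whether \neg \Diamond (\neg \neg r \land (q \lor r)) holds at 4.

At 4: \Diamond (\neg \neg r \land (q \lor r)) is true, so \neg \Diamond (\neg \neg r \land (q \lor r)) is false.
  At 4: \Diamond (\neg \neg r \land (q \lor r)) requires \neg \neg r \land (q \lor r) at some successor in {2}.
    \neg \neg r \land (q \lor r) holds at 2, so \Diamond (\neg \neg r \land (q \lor r)) is true at 4.

No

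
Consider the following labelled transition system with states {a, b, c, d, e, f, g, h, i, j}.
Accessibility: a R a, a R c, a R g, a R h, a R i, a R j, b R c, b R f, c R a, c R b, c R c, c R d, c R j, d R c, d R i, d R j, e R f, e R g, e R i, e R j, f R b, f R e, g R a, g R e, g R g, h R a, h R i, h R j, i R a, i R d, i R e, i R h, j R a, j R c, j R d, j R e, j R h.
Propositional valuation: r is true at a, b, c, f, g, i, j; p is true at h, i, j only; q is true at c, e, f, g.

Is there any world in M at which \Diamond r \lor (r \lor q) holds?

Let φ = \Diamond r \lor (r \lor q). Evaluate φ at each world:
  a (successors {a, c, g, h, i, j}): φ is true.
  b (successors {c, f}): φ is true.
  c (successors {a, b, c, d, j}): φ is true.
  d (successors {c, i, j}): φ is true.
  e (successors {f, g, i, j}): φ is true.
  f (successors {b, e}): φ is true.
  g (successors {a, e, g}): φ is true.
  h (successors {a, i, j}): φ is true.
  i (successors {a, d, e, h}): φ is true.
  j (successors {a, c, d, e, h}): φ is true.
Detail at a (witness):
  At a: \Diamond r is true, r \lor q is true, so \Diamond r \lor (r \lor q) is true.
    At a: \Diamond r requires r at some successor in {a, c, g, h, i, j}.
      r holds at a, so \Diamond r is true at a.

Yes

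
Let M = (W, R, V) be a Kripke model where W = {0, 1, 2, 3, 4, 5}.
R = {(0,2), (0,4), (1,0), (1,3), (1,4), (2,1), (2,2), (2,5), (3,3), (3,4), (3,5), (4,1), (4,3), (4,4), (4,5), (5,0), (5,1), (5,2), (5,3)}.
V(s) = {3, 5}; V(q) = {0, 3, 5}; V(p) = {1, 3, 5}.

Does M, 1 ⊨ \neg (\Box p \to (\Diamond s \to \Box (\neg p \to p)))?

No

Recall that \Box ψ holds at a world iff ψ holds at every accessible world, and \Diamond ψ holds iff ψ holds at some accessible world.
At 1: \Box p \to (\Diamond s \to \Box (\neg p \to p)) is true, so \neg (\Box p \to (\Diamond s \to \Box (\neg p \to p))) is false.
  At 1: \Box p is false, \Diamond s \to \Box (\neg p \to p) is false, so \Box p \to (\Diamond s \to \Box (\neg p \to p)) is true.
    At 1: \Box p requires p at every successor {0, 3, 4}.
      p fails at 0, so \Box p is false at 1.
    At 1: \Diamond s is true, \Box (\neg p \to p) is false, so \Diamond s \to \Box (\neg p \to p) is false.
      At 1: \Diamond s requires s at some successor in {0, 3, 4}.
        s holds at 3, so \Diamond s is true at 1.
      At 1: \Box (\neg p \to p) requires \neg p \to p at every successor {0, 3, 4}.
        \neg p \to p fails at 0, so \Box (\neg p \to p) is false at 1.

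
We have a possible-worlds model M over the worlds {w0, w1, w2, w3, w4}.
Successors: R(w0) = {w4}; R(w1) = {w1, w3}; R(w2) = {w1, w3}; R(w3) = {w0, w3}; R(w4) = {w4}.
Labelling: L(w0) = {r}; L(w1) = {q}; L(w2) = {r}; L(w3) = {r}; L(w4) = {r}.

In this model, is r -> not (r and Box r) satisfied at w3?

No

Recall that Box ψ holds at a world iff ψ holds at every accessible world, and Dia ψ holds iff ψ holds at some accessible world.
At w3: r is true, not (r and Box r) is false, so r -> not (r and Box r) is false.
  At w3: r and Box r is true, so not (r and Box r) is false.
    At w3: r is true, Box r is true, so r and Box r is true.
      At w3: Box r requires r at every successor {w0, w3}.
        At w0: r is true.
        At w3: r is true.
      So Box r is true at w3.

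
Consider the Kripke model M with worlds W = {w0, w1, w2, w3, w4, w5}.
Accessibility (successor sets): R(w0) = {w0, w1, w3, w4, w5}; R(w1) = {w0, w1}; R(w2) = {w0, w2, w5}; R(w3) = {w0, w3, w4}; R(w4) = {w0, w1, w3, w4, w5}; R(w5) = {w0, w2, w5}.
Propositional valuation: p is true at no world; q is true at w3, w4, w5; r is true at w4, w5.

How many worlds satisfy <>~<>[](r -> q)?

0

Let φ = <>~<>[](r -> q). Evaluate φ at each world:
  w0 (successors {w0, w1, w3, w4, w5}): φ is false.
  w1 (successors {w0, w1}): φ is false.
  w2 (successors {w0, w2, w5}): φ is false.
  w3 (successors {w0, w3, w4}): φ is false.
  w4 (successors {w0, w1, w3, w4, w5}): φ is false.
  w5 (successors {w0, w2, w5}): φ is false.
For instance, at w1:
  At w1: <>~<>[](r -> q) requires ~<>[](r -> q) at some successor in {w0, w1}.
    At w0: ~<>[](r -> q) is false.
    At w1: ~<>[](r -> q) is false.
  So <>~<>[](r -> q) is false at w1.
Satisfying worlds: none.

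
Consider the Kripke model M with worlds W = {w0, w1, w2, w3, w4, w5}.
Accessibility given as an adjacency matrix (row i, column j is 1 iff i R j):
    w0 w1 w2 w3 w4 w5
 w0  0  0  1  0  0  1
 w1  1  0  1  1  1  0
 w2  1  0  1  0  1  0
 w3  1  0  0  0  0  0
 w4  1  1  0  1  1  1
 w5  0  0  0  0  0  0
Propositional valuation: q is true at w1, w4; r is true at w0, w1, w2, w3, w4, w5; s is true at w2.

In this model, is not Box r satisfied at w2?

At w2: Box r is true, so not Box r is false.
  At w2: Box r requires r at every successor {w0, w2, w4}.
    At w0: r is true.
    At w2: r is true.
    At w4: r is true.
  So Box r is true at w2.

No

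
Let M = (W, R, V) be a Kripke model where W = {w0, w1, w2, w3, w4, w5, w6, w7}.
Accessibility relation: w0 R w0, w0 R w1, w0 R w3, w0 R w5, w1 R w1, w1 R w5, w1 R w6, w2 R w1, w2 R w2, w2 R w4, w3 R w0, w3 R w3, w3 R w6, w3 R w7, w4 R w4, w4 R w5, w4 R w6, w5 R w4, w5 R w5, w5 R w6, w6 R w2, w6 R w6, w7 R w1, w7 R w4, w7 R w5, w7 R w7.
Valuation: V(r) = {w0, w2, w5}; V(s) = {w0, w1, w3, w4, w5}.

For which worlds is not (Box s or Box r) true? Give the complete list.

Let φ = not (Box s or Box r). Evaluate φ at each world:
  w0 (successors {w0, w1, w3, w5}): φ is false.
  w1 (successors {w1, w5, w6}): φ is true.
  w2 (successors {w1, w2, w4}): φ is true.
  w3 (successors {w0, w3, w6, w7}): φ is true.
  w4 (successors {w4, w5, w6}): φ is true.
  w5 (successors {w4, w5, w6}): φ is true.
  w6 (successors {w2, w6}): φ is true.
  w7 (successors {w1, w4, w5, w7}): φ is true.
For instance, at w6:
  At w6: Box s or Box r is false, so not (Box s or Box r) is true.
    At w6: Box s is false, Box r is false, so Box s or Box r is false.
      At w6: Box s requires s at every successor {w2, w6}.
        s fails at w2, so Box s is false at w6.
      At w6: Box r requires r at every successor {w2, w6}.
        r fails at w6, so Box r is false at w6.
Satisfying worlds: {w1, w2, w3, w4, w5, w6, w7}

w1, w2, w3, w4, w5, w6, w7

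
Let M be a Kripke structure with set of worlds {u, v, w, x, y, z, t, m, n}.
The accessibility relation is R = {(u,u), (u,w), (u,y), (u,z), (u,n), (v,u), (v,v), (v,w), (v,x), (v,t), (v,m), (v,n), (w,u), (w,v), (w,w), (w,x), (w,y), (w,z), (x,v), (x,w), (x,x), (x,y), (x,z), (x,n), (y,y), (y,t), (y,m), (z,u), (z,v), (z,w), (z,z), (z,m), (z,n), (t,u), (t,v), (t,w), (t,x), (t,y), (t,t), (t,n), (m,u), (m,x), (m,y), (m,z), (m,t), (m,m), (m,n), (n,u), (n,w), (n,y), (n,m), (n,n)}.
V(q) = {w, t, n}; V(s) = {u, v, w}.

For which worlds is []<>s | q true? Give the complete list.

v, w, z, t, n

Recall that []ψ holds at a world iff ψ holds at every accessible world, and <>ψ holds iff ψ holds at some accessible world.
Let φ = []<>s | q. Evaluate φ at each world:
  u (successors {u, w, y, z, n}): φ is false.
  v (successors {u, v, w, x, t, m, n}): φ is true.
  w (successors {u, v, w, x, y, z}): φ is true.
  x (successors {v, w, x, y, z, n}): φ is false.
  y (successors {y, t, m}): φ is false.
  z (successors {u, v, w, z, m, n}): φ is true.
  t (successors {u, v, w, x, y, t, n}): φ is true.
  m (successors {u, x, y, z, t, m, n}): φ is false.
  n (successors {u, w, y, m, n}): φ is true.
For instance, at w:
  At w: []<>s is false, q is true, so []<>s | q is true.
    At w: []<>s requires <>s at every successor {u, v, w, x, y, z}.
      <>s fails at y, so []<>s is false at w.
Satisfying worlds: {v, w, z, t, n}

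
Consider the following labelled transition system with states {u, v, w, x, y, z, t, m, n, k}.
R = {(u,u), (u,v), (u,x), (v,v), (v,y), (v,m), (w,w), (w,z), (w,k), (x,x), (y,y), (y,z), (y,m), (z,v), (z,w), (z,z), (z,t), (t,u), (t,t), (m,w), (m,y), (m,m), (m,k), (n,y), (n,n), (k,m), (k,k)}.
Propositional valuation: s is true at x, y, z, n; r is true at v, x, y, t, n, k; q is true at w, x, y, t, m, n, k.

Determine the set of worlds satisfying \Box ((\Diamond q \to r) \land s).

x, n

Let φ = \Box ((\Diamond q \to r) \land s). Evaluate φ at each world:
  u (successors {u, v, x}): φ is false.
  v (successors {v, y, m}): φ is false.
  w (successors {w, z, k}): φ is false.
  x (successors {x}): φ is true.
  y (successors {y, z, m}): φ is false.
  z (successors {v, w, z, t}): φ is false.
  t (successors {u, t}): φ is false.
  m (successors {w, y, m, k}): φ is false.
  n (successors {y, n}): φ is true.
  k (successors {m, k}): φ is false.
For instance, at u:
  At u: \Box ((\Diamond q \to r) \land s) requires (\Diamond q \to r) \land s at every successor {u, v, x}.
    (\Diamond q \to r) \land s fails at u, so \Box ((\Diamond q \to r) \land s) is false at u.
      At u: \Diamond q \to r is false, s is false, so (\Diamond q \to r) \land s is false.
Satisfying worlds: {x, n}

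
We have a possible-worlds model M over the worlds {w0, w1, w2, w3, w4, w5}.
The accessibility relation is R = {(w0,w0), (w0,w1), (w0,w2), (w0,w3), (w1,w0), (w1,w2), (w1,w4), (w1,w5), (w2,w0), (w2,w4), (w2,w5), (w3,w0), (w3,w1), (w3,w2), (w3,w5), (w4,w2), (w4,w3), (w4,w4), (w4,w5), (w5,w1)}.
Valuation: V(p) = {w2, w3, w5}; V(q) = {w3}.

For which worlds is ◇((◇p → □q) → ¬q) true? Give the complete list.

Let φ = ◇((◇p → □q) → ¬q). Evaluate φ at each world:
  w0 (successors {w0, w1, w2, w3}): φ is true.
  w1 (successors {w0, w2, w4, w5}): φ is true.
  w2 (successors {w0, w4, w5}): φ is true.
  w3 (successors {w0, w1, w2, w5}): φ is true.
  w4 (successors {w2, w3, w4, w5}): φ is true.
  w5 (successors {w1}): φ is true.
For instance, at w3:
  At w3: ◇((◇p → □q) → ¬q) requires (◇p → □q) → ¬q at some successor in {w0, w1, w2, w5}.
    (◇p → □q) → ¬q holds at w0, so ◇((◇p → □q) → ¬q) is true at w3.
      At w0: ◇p → □q is false, ¬q is true, so (◇p → □q) → ¬q is true.
Satisfying worlds: {w0, w1, w2, w3, w4, w5}

w0, w1, w2, w3, w4, w5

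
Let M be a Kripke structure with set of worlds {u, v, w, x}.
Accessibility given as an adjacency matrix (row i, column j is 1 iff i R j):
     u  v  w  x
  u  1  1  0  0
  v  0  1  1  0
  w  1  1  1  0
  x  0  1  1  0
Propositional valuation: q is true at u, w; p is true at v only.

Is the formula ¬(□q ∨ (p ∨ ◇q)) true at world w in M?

At w: □q ∨ (p ∨ ◇q) is true, so ¬(□q ∨ (p ∨ ◇q)) is false.
  At w: □q is false, p ∨ ◇q is true, so □q ∨ (p ∨ ◇q) is true.
    At w: □q requires q at every successor {u, v, w}.
      q fails at v, so □q is false at w.
    At w: p is false, ◇q is true, so p ∨ ◇q is true.
      At w: ◇q requires q at some successor in {u, v, w}.
        q holds at u, so ◇q is true at w.

No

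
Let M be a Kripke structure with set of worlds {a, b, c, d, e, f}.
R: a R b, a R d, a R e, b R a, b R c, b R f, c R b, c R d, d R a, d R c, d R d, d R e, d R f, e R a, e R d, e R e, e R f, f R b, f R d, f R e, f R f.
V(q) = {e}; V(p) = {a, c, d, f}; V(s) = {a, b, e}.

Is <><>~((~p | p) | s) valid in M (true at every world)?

No

Recall that <>ψ holds at a world iff ψ holds at some accessible world.
Let φ = <><>~((~p | p) | s). Evaluate φ at each world:
  a (successors {b, d, e}): φ is false.
  b (successors {a, c, f}): φ is false.
  c (successors {b, d}): φ is false.
  d (successors {a, c, d, e, f}): φ is false.
  e (successors {a, d, e, f}): φ is false.
  f (successors {b, d, e, f}): φ is false.
Detail at a (counterexample):
  At a: <><>~((~p | p) | s) requires <>~((~p | p) | s) at some successor in {b, d, e}.
    At b: <>~((~p | p) | s) is false.
    At d: <>~((~p | p) | s) is false.
    At e: <>~((~p | p) | s) is false.
  So <><>~((~p | p) | s) is false at a.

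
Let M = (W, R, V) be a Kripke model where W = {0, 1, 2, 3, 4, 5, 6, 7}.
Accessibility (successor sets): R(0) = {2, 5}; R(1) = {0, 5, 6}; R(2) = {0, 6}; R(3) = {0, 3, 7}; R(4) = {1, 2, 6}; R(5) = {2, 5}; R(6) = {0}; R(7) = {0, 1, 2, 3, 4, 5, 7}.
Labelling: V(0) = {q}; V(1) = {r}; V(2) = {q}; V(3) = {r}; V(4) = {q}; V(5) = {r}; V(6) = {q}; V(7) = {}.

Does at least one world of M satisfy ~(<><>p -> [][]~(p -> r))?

No

Recall that []ψ holds at a world iff ψ holds at every accessible world, and <>ψ holds iff ψ holds at some accessible world.
Let φ = ~(<><>p -> [][]~(p -> r)). Evaluate φ at each world:
  0 (successors {2, 5}): φ is false.
  1 (successors {0, 5, 6}): φ is false.
  2 (successors {0, 6}): φ is false.
  3 (successors {0, 3, 7}): φ is false.
  4 (successors {1, 2, 6}): φ is false.
  5 (successors {2, 5}): φ is false.
  6 (successors {0}): φ is false.
  7 (successors {0, 1, 2, 3, 4, 5, 7}): φ is false.
For instance, at 5:
  At 5: <><>p -> [][]~(p -> r) is true, so ~(<><>p -> [][]~(p -> r)) is false.
    At 5: <><>p is false, [][]~(p -> r) is false, so <><>p -> [][]~(p -> r) is true.
      At 5: <><>p requires <>p at some successor in {2, 5}.
        At 2: <>p is false.
        At 5: <>p is false.
      So <><>p is false at 5.
      At 5: [][]~(p -> r) requires []~(p -> r) at every successor {2, 5}.
        []~(p -> r) fails at 2, so [][]~(p -> r) is false at 5.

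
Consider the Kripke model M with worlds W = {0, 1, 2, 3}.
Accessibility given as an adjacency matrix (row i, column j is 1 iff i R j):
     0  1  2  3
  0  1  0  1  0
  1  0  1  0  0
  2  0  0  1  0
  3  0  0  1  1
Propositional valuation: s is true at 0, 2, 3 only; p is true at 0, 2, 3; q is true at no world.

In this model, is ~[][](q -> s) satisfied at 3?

No

Recall that []ψ holds at a world iff ψ holds at every accessible world, and <>ψ holds iff ψ holds at some accessible world.
At 3: [][](q -> s) is true, so ~[][](q -> s) is false.
  At 3: [][](q -> s) requires [](q -> s) at every successor {2, 3}.
      At 2: [](q -> s) requires q -> s at every successor {2}.
        At 2: q -> s is true.
      So [](q -> s) is true at 2.
      At 3: [](q -> s) requires q -> s at every successor {2, 3}.
        At 2: q -> s is true.
        At 3: q -> s is true.
      So [](q -> s) is true at 3.
  So [][](q -> s) is true at 3.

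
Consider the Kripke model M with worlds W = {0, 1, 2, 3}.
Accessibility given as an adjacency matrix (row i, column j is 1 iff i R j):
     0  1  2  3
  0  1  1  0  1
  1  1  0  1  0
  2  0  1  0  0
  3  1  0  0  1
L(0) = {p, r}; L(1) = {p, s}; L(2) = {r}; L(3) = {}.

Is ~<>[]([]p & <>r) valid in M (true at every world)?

Yes

Let φ = ~<>[]([]p & <>r). Evaluate φ at each world:
  0 (successors {0, 1, 3}): φ is true.
  1 (successors {0, 2}): φ is true.
  2 (successors {1}): φ is true.
  3 (successors {0, 3}): φ is true.
For instance, at 3:
  At 3: <>[]([]p & <>r) is false, so ~<>[]([]p & <>r) is true.
    At 3: <>[]([]p & <>r) requires []([]p & <>r) at some successor in {0, 3}.
      At 0: []([]p & <>r) is false.
      At 3: []([]p & <>r) is false.
    So <>[]([]p & <>r) is false at 3.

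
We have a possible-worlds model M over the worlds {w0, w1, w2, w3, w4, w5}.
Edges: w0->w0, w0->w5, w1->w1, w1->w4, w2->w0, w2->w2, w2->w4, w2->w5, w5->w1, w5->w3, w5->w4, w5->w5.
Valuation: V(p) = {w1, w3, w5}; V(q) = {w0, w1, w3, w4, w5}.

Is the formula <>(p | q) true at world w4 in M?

No

Recall that <>ψ holds at a world iff ψ holds at some accessible world.
At w4: no accessible worlds, so <>(p | q) is false.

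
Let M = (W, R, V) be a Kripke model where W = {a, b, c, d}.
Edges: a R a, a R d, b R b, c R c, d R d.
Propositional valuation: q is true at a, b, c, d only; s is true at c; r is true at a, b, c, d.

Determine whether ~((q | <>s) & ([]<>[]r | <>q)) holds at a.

At a: (q | <>s) & ([]<>[]r | <>q) is true, so ~((q | <>s) & ([]<>[]r | <>q)) is false.
  At a: q | <>s is true, []<>[]r | <>q is true, so (q | <>s) & ([]<>[]r | <>q) is true.
    At a: q is true, <>s is false, so q | <>s is true.
      At a: <>s requires s at some successor in {a, d}.
        At a: s is false.
        At d: s is false.
      So <>s is false at a.
    At a: []<>[]r is true, <>q is true, so []<>[]r | <>q is true.
      At a: []<>[]r requires <>[]r at every successor {a, d}.
        At a: <>[]r is true.
        At d: <>[]r is true.
      So []<>[]r is true at a.
      At a: <>q requires q at some successor in {a, d}.
        q holds at a, so <>q is true at a.

No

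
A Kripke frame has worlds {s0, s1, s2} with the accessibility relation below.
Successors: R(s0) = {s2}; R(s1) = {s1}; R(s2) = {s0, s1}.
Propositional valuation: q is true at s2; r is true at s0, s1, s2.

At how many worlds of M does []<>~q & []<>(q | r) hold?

2

Recall that []ψ holds at a world iff ψ holds at every accessible world, and <>ψ holds iff ψ holds at some accessible world.
Let φ = []<>~q & []<>(q | r). Evaluate φ at each world:
  s0 (successors {s2}): φ is true.
  s1 (successors {s1}): φ is true.
  s2 (successors {s0, s1}): φ is false.
For instance, at s2:
  At s2: []<>~q is false, []<>(q | r) is true, so []<>~q & []<>(q | r) is false.
    At s2: []<>~q requires <>~q at every successor {s0, s1}.
      <>~q fails at s0, so []<>~q is false at s2.
    At s2: []<>(q | r) requires <>(q | r) at every successor {s0, s1}.
      At s0: <>(q | r) is true.
      At s1: <>(q | r) is true.
    So []<>(q | r) is true at s2.
Satisfying worlds: {s0, s1}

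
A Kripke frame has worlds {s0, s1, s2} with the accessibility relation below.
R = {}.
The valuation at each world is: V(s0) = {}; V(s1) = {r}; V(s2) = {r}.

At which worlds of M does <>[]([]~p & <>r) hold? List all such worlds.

Let φ = <>[]([]~p & <>r). Evaluate φ at each world:
  s0 (successors ∅): φ is false.
  s1 (successors ∅): φ is false.
  s2 (successors ∅): φ is false.
For instance, at s2:
  At s2: no accessible worlds, so <>[]([]~p & <>r) is false.
Satisfying worlds: none.

none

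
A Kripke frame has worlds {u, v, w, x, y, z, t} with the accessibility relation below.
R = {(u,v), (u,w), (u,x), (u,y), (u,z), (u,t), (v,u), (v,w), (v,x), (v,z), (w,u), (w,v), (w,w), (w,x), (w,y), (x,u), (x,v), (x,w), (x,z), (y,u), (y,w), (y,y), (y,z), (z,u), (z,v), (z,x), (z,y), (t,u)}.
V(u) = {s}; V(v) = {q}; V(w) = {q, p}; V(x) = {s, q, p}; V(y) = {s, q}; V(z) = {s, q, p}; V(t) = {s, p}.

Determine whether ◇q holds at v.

At v: ◇q requires q at some successor in {u, w, x, z}.
  q holds at w, so ◇q is true at v.

Yes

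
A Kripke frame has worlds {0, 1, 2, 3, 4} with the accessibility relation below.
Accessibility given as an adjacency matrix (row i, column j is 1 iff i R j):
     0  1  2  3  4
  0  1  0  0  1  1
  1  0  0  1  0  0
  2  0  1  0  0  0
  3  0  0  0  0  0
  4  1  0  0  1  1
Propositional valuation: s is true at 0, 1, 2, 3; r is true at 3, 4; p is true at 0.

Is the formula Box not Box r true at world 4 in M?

No

Recall that Box ψ holds at a world iff ψ holds at every accessible world, and Dia ψ holds iff ψ holds at some accessible world.
At 4: Box not Box r requires not Box r at every successor {0, 3, 4}.
  not Box r fails at 3, so Box not Box r is false at 4.
    At 3: Box r is true, so not Box r is false.
      At 3: no accessible worlds, so Box r holds vacuously.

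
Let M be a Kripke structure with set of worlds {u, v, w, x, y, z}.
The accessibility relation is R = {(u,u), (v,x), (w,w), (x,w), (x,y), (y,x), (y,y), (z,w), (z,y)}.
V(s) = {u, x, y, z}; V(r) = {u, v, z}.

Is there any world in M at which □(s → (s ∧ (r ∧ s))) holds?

Let φ = □(s → (s ∧ (r ∧ s))). Evaluate φ at each world:
  u (successors {u}): φ is true.
  v (successors {x}): φ is false.
  w (successors {w}): φ is true.
  x (successors {w, y}): φ is false.
  y (successors {x, y}): φ is false.
  z (successors {w, y}): φ is false.
Detail at u (witness):
  At u: □(s → (s ∧ (r ∧ s))) requires s → (s ∧ (r ∧ s)) at every successor {u}.
    At u: s → (s ∧ (r ∧ s)) is true.
  So □(s → (s ∧ (r ∧ s))) is true at u.

Yes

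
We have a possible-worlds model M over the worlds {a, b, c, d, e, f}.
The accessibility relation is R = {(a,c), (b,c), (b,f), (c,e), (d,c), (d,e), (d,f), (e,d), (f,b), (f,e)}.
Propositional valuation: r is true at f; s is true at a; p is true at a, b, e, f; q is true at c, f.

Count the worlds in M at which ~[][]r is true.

Recall that []ψ holds at a world iff ψ holds at every accessible world, and <>ψ holds iff ψ holds at some accessible world.
Let φ = ~[][]r. Evaluate φ at each world:
  a (successors {c}): φ is true.
  b (successors {c, f}): φ is true.
  c (successors {e}): φ is true.
  d (successors {c, e, f}): φ is true.
  e (successors {d}): φ is true.
  f (successors {b, e}): φ is true.
For instance, at c:
  At c: [][]r is false, so ~[][]r is true.
    At c: [][]r requires []r at every successor {e}.
      []r fails at e, so [][]r is false at c.
Satisfying worlds: {a, b, c, d, e, f}

6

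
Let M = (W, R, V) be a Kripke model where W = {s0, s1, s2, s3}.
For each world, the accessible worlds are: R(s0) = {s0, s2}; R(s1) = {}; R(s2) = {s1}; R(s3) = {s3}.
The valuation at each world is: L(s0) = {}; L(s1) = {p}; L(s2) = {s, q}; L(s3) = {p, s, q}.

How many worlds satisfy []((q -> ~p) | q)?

4

Recall that []ψ holds at a world iff ψ holds at every accessible world, and <>ψ holds iff ψ holds at some accessible world.
Let φ = []((q -> ~p) | q). Evaluate φ at each world:
  s0 (successors {s0, s2}): φ is true.
  s1 (successors ∅): φ is true.
  s2 (successors {s1}): φ is true.
  s3 (successors {s3}): φ is true.
For instance, at s2:
  At s2: []((q -> ~p) | q) requires (q -> ~p) | q at every successor {s1}.
    At s1: (q -> ~p) | q is true.
  So []((q -> ~p) | q) is true at s2.
Satisfying worlds: {s0, s1, s2, s3}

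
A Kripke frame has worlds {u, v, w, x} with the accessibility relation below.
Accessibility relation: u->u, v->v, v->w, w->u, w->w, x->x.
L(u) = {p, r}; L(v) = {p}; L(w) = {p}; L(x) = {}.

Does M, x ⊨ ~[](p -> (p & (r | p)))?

No

Recall that []ψ holds at a world iff ψ holds at every accessible world, and <>ψ holds iff ψ holds at some accessible world.
At x: [](p -> (p & (r | p))) is true, so ~[](p -> (p & (r | p))) is false.
  At x: [](p -> (p & (r | p))) requires p -> (p & (r | p)) at every successor {x}.
    At x: p -> (p & (r | p)) is true.
  So [](p -> (p & (r | p))) is true at x.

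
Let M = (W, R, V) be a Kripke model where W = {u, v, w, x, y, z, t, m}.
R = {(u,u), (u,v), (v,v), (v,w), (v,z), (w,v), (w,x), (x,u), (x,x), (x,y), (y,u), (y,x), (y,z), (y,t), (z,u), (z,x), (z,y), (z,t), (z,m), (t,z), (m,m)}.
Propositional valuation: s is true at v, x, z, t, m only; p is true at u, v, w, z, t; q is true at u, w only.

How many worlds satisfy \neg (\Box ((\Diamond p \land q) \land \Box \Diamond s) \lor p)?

Let φ = \neg (\Box ((\Diamond p \land q) \land \Box \Diamond s) \lor p). Evaluate φ at each world:
  u (successors {u, v}): φ is false.
  v (successors {v, w, z}): φ is false.
  w (successors {v, x}): φ is false.
  x (successors {u, x, y}): φ is true.
  y (successors {u, x, z, t}): φ is true.
  z (successors {u, x, y, t, m}): φ is false.
  t (successors {z}): φ is false.
  m (successors {m}): φ is true.
For instance, at u:
  At u: \Box ((\Diamond p \land q) \land \Box \Diamond s) \lor p is true, so \neg (\Box ((\Diamond p \land q) \land \Box \Diamond s) \lor p) is false.
    At u: \Box ((\Diamond p \land q) \land \Box \Diamond s) is false, p is true, so \Box ((\Diamond p \land q) \land \Box \Diamond s) \lor p is true.
      At u: \Box ((\Diamond p \land q) \land \Box \Diamond s) requires (\Diamond p \land q) \land \Box \Diamond s at every successor {u, v}.
        (\Diamond p \land q) \land \Box \Diamond s fails at v, so \Box ((\Diamond p \land q) \land \Box \Diamond s) is false at u.
Satisfying worlds: {x, y, m}

3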